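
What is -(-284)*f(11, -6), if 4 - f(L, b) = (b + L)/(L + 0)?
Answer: 11076/11 ≈ 1006.9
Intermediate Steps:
f(L, b) = 4 - (L + b)/L (f(L, b) = 4 - (b + L)/(L + 0) = 4 - (L + b)/L)
-(-284)*f(11, -6) = -(-284)*(3 - 1*(-6)/11) = -(-284)*(3 - 1*(-6)*1/11) = -(-284)*(3 + 6/11) = -(-284)*39/11 = -1*(-11076/11) = 11076/11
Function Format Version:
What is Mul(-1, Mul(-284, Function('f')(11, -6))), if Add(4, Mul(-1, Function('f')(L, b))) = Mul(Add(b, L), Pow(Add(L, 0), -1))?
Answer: Rational(11076, 11) ≈ 1006.9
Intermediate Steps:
Function('f')(L, b) = Add(4, Mul(-1, Pow(L, -1), Add(L, b))) (Function('f')(L, b) = Add(4, Mul(-1, Mul(Add(b, L), Pow(Add(L, 0), -1)))) = Add(4, Mul(-1, Mul(Add(L, b), Pow(L, -1)))) = Add(4, Mul(-1, Mul(Pow(L, -1), Add(L, b)))) = Add(4, Mul(-1, Pow(L, -1), Add(L, b))))
Mul(-1, Mul(-284, Function('f')(11, -6))) = Mul(-1, Mul(-284, Add(3, Mul(-1, -6, Pow(11, -1))))) = Mul(-1, Mul(-284, Add(3, Mul(-1, -6, Rational(1, 11))))) = Mul(-1, Mul(-284, Add(3, Rational(6, 11)))) = Mul(-1, Mul(-284, Rational(39, 11))) = Mul(-1, Rational(-11076, 11)) = Rational(11076, 11)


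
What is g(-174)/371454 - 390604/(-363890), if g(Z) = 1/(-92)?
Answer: 6674205055991/6217746218760 ≈ 1.0734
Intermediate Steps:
g(Z) = -1/92
g(-174)/371454 - 390604/(-363890) = -1/92/371454 - 390604/(-363890) = -1/92*1/371454 - 390604*(-1/363890) = -1/34173768 + 195302/181945 = 6674205055991/6217746218760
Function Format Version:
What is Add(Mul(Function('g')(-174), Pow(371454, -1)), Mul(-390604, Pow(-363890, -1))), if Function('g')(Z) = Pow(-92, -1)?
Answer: Rational(6674205055991, 6217746218760) ≈ 1.0734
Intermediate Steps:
Function('g')(Z) = Rational(-1, 92)
Add(Mul(Function('g')(-174), Pow(371454, -1)), Mul(-390604, Pow(-363890, -1))) = Add(Mul(Rational(-1, 92), Pow(371454, -1)), Mul(-390604, Pow(-363890, -1))) = Add(Mul(Rational(-1, 92), Rational(1, 371454)), Mul(-390604, Rational(-1, 363890))) = Add(Rational(-1, 34173768), Rational(195302, 181945)) = Rational(6674205055991, 6217746218760)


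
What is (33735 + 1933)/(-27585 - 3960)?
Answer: -35668/31545 ≈ -1.1307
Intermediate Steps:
(33735 + 1933)/(-27585 - 3960) = 35668/(-31545) = 35668*(-1/31545) = -35668/31545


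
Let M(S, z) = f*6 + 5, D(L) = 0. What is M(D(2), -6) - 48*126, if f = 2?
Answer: -6031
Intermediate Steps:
M(S, z) = 17 (M(S, z) = 2*6 + 5 = 12 + 5 = 17)
M(D(2), -6) - 48*126 = 17 - 48*126 = 17 - 6048 = -6031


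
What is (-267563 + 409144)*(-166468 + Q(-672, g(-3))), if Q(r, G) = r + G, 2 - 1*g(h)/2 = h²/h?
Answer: -23662432530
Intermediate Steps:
g(h) = 4 - 2*h (g(h) = 4 - 2*h²/h = 4 - 2*h)
Q(r, G) = G + r
(-267563 + 409144)*(-166468 + Q(-672, g(-3))) = (-267563 + 409144)*(-166468 + ((4 - 2*(-3)) - 672)) = 141581*(-166468 + ((4 + 6) - 672)) = 141581*(-166468 + (10 - 672)) = 141581*(-166468 - 662) = 141581*(-167130) = -23662432530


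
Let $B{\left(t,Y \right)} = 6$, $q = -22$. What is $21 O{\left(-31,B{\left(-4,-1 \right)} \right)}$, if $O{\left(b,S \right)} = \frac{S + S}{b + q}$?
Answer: $- \frac{252}{53} \approx -4.7547$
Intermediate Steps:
$O{\left(b,S \right)} = \frac{2 S}{-22 + b}$ ($O{\left(b,S \right)} = \frac{S + S}{b - 22} = \frac{2 S}{-22 + b}$)
$21 O{\left(-31,B{\left(-4,-1 \right)} \right)} = 21 \cdot 2 \cdot 6 \frac{1}{-22 - 31} = 21 \cdot 2 \cdot 6 \frac{1}{-53} = 21 \cdot 2 \cdot 6 \left(- \frac{1}{53}\right) = 21 \left(- \frac{12}{53}\right) = - \frac{252}{53}$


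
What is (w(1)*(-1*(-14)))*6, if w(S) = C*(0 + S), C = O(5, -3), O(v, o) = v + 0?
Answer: 420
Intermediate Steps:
O(v, o) = v
C = 5
w(S) = 5*S (w(S) = 5*(0 + S) = 5*S)
(w(1)*(-1*(-14)))*6 = ((5*1)*(-1*(-14)))*6 = (5*14)*6 = 70*6 = 420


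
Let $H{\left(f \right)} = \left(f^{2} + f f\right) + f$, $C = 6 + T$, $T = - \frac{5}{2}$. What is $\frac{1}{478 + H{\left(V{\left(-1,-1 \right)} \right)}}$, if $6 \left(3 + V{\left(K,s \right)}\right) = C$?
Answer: $\frac{72}{35083} \approx 0.0020523$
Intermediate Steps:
$T = - \frac{5}{2}$ ($T = \left(-5\right) \frac{1}{2} = - \frac{5}{2} \approx -2.5$)
$C = \frac{7}{2}$ ($C = 6 - \frac{5}{2} = \frac{7}{2} \approx 3.5$)
$V{\left(K,s \right)} = - \frac{29}{12}$ ($V{\left(K,s \right)} = -3 + \frac{1}{6} \cdot \frac{7}{2} = -3 + \frac{7}{12} = - \frac{29}{12}$)
$H{\left(f \right)} = f + 2 f^{2}$ ($H{\left(f \right)} = \left(f^{2} + f^{2}\right) + f = 2 f^{2} + f = f + 2 f^{2}$)
$\frac{1}{478 + H{\left(V{\left(-1,-1 \right)} \right)}} = \frac{1}{478 - \frac{29 \left(1 + 2 \left(- \frac{29}{12}\right)\right)}{12}} = \frac{1}{478 - \frac{29 \left(1 - \frac{29}{6}\right)}{12}} = \frac{1}{478 - - \frac{667}{72}} = \frac{1}{478 + \frac{667}{72}} = \frac{1}{\frac{35083}{72}} = \frac{72}{35083}$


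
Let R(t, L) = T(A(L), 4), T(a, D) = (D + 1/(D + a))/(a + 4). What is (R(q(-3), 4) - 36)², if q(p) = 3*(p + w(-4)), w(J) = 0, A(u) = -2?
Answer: 18225/16 ≈ 1139.1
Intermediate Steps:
T(a, D) = (D + 1/(D + a))/(4 + a)
q(p) = 3*p (q(p) = 3*(p + 0) = 3*p)
R(t, L) = 9/4 (R(t, L) = (1 + 4² + 4*(-2))/((-2)² + 4*4 + 4*(-2) + 4*(-2)) = (1 + 16 - 8)/(4 + 16 - 8 - 8) = 9/4)
(R(q(-3), 4) - 36)² = (9/4 - 36)² = (-135/4)² = 18225/16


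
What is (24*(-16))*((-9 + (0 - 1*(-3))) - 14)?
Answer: 7680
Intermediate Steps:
(24*(-16))*((-9 + (0 - 1*(-3))) - 14) = -384*((-9 + (0 + 3)) - 14) = -384*((-9 + 3) - 14) = -384*(-6 - 14) = -384*(-20) = 7680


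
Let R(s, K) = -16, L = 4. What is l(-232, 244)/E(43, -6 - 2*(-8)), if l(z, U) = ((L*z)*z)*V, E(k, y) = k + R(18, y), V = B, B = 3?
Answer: 215296/9 ≈ 23922.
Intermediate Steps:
V = 3
E(k, y) = -16 + k (E(k, y) = k - 16 = -16 + k)
l(z, U) = 12*z² (l(z, U) = ((4*z)*z)*3 = (4*z²)*3 = 12*z²)
l(-232, 244)/E(43, -6 - 2*(-8)) = (12*(-232)²)/(-16 + 43) = (12*53824)/27 = 645888*(1/27) = 215296/9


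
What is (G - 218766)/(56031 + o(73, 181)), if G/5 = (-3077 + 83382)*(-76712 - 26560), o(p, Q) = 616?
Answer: -41466508566/56647 ≈ -7.3202e+5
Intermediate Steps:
G = -41466289800 (G = 5*((-3077 + 83382)*(-76712 - 26560)) = 5*(80305*(-103272)) = 5*(-8293257960) = -41466289800)
(G - 218766)/(56031 + o(73, 181)) = (-41466289800 - 218766)/(56031 + 616) = -41466508566/56647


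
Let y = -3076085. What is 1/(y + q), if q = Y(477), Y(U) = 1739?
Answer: -1/3074346 ≈ -3.2527e-7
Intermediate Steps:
q = 1739
1/(y + q) = 1/(-3076085 + 1739) = 1/(-3074346) = -1/3074346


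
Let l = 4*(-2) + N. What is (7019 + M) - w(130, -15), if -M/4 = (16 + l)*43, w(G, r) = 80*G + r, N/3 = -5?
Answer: -2162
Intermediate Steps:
N = -15 (N = 3*(-5) = -15)
l = -23 (l = 4*(-2) - 15 = -8 - 15 = -23)
w(G, r) = r + 80*G
M = 1204 (M = -4*(16 - 23)*43 = -(-28)*43 = -4*(-301) = 1204)
(7019 + M) - w(130, -15) = (7019 + 1204) - (-15 + 80*130) = 8223 - (-15 + 10400) = 8223 - 1*10385 = 8223 - 10385 = -2162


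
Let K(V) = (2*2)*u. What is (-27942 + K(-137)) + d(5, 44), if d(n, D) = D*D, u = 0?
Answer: -26006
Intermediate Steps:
d(n, D) = D²
K(V) = 0 (K(V) = (2*2)*0 = 4*0 = 0)
(-27942 + K(-137)) + d(5, 44) = (-27942 + 0) + 44² = -27942 + 1936 = -26006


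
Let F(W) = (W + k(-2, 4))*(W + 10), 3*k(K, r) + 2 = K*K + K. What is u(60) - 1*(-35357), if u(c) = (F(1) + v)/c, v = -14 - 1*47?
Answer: 212137/6 ≈ 35356.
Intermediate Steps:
v = -61 (v = -14 - 47 = -61)
k(K, r) = -2/3 + K/3 + K**2/3 (k(K, r) = -2/3 + (K*K + K)/3 = -2/3 + (K**2 + K)/3 = -2/3 + (K + K**2)/3 = -2/3 + (K/3 + K**2/3) = -2/3 + K/3 + K**2/3)
F(W) = W*(10 + W) (F(W) = (W + (-2/3 + (1/3)*(-2) + (1/3)*(-2)**2))*(W + 10) = (W + (-2/3 - 2/3 + (1/3)*4))*(10 + W) = (W + (-2/3 - 2/3 + 4/3))*(10 + W) = (W + 0)*(10 + W) = W*(10 + W))
u(c) = -50/c (u(c) = (1*(10 + 1) - 61)/c = (1*11 - 61)/c = (11 - 61)/c = -50/c)
u(60) - 1*(-35357) = -50/60 - 1*(-35357) = -50*1/60 + 35357 = -5/6 + 35357 = 212137/6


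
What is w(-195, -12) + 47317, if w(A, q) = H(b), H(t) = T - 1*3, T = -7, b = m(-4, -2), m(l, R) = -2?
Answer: 47307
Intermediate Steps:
b = -2
H(t) = -10 (H(t) = -7 - 1*3 = -7 - 3 = -10)
w(A, q) = -10
w(-195, -12) + 47317 = -10 + 47317 = 47307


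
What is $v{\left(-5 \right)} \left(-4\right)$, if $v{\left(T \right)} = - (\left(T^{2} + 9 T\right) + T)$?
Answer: $-100$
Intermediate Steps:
$v{\left(T \right)} = - T^{2} - 10 T$ ($v{\left(T \right)} = - (T^{2} + 10 T) = - T^{2} - 10 T$)
$v{\left(-5 \right)} \left(-4\right) = \left(-1\right) \left(-5\right) \left(10 - 5\right) \left(-4\right) = \left(-1\right) \left(-5\right) 5 \left(-4\right) = 25 \left(-4\right) = -100$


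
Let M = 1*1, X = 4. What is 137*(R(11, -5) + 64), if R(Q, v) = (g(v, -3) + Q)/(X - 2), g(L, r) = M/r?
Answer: 28496/3 ≈ 9498.7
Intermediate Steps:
M = 1
g(L, r) = 1/r
R(Q, v) = -⅙ + Q/2 (R(Q, v) = (1/(-3) + Q)/(4 - 2) = (-⅓ + Q)/2 = (-⅓ + Q)*(½) = -⅙ + Q/2)
137*(R(11, -5) + 64) = 137*((-⅙ + (½)*11) + 64) = 137*((-⅙ + 11/2) + 64) = 137*(16/3 + 64) = 137*(208/3) = 28496/3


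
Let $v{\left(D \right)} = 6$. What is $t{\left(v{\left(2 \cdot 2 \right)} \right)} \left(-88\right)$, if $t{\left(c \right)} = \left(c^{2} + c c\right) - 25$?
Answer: $-4136$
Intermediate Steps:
$t{\left(c \right)} = -25 + 2 c^{2}$ ($t{\left(c \right)} = \left(c^{2} + c^{2}\right) - 25 = 2 c^{2} - 25 = -25 + 2 c^{2}$)
$t{\left(v{\left(2 \cdot 2 \right)} \right)} \left(-88\right) = \left(-25 + 2 \cdot 6^{2}\right) \left(-88\right) = \left(-25 + 2 \cdot 36\right) \left(-88\right) = \left(-25 + 72\right) \left(-88\right) = 47 \left(-88\right) = -4136$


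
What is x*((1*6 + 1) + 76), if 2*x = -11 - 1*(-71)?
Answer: 2490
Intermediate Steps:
x = 30 (x = (-11 - 1*(-71))/2 = (-11 + 71)/2 = (½)*60 = 30)
x*((1*6 + 1) + 76) = 30*((1*6 + 1) + 76) = 30*((6 + 1) + 76) = 30*(7 + 76) = 30*83 = 2490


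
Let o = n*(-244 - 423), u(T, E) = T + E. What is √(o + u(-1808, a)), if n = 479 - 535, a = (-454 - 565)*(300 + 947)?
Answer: I*√1235149 ≈ 1111.4*I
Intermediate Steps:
a = -1270693 (a = -1019*1247 = -1270693)
u(T, E) = E + T
n = -56
o = 37352 (o = -56*(-244 - 423) = -56*(-667) = 37352)
√(o + u(-1808, a)) = √(37352 + (-1270693 - 1808)) = √(37352 - 1272501) = √(-1235149) = I*√1235149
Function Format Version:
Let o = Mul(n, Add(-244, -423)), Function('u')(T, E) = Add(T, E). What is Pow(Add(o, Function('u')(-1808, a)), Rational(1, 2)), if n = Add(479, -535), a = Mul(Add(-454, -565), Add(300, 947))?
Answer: Mul(I, Pow(1235149, Rational(1, 2))) ≈ Mul(1111.4, I)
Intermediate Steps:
a = -1270693 (a = Mul(-1019, 1247) = -1270693)
Function('u')(T, E) = Add(E, T)
n = -56
o = 37352 (o = Mul(-56, Add(-244, -423)) = Mul(-56, -667) = 37352)
Pow(Add(o, Function('u')(-1808, a)), Rational(1, 2)) = Pow(Add(37352, Add(-1270693, -1808)), Rational(1, 2)) = Pow(Add(37352, -1272501), Rational(1, 2)) = Pow(-1235149, Rational(1, 2)) = Mul(I, Pow(1235149, Rational(1, 2)))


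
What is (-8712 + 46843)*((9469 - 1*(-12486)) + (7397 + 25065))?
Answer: 2074974627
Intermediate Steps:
(-8712 + 46843)*((9469 - 1*(-12486)) + (7397 + 25065)) = 38131*((9469 + 12486) + 32462) = 38131*(21955 + 32462) = 38131*54417 = 2074974627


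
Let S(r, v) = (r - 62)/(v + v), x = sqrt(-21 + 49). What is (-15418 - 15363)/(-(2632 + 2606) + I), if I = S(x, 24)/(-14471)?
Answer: 3241279867288408684/551568293932729839 - 1781727404*sqrt(7)/551568293932729839 ≈ 5.8765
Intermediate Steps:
x = 2*sqrt(7) (x = sqrt(28) = 2*sqrt(7) ≈ 5.2915)
S(r, v) = (-62 + r)/(2*v) (S(r, v) = (-62 + r)/((2*v)) = (-62 + r)*(1/(2*v)) = (-62 + r)/(2*v))
I = 31/347304 - sqrt(7)/347304 (I = ((1/2)*(-62 + 2*sqrt(7))/24)/(-14471) = ((1/2)*(1/24)*(-62 + 2*sqrt(7)))*(-1/14471) = (-31/24 + sqrt(7)/24)*(-1/14471) = 31/347304 - sqrt(7)/347304 ≈ 8.1641e-5)
(-15418 - 15363)/(-(2632 + 2606) + I) = (-15418 - 15363)/(-(2632 + 2606) + (31/347304 - sqrt(7)/347304)) = -30781/(-1*5238 + (31/347304 - sqrt(7)/347304)) = -30781/(-5238 + (31/347304 - sqrt(7)/347304)) = -30781/(-1819178321/347304 - sqrt(7)/347304)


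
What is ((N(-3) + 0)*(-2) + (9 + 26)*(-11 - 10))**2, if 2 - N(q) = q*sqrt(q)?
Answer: 546013 + 8868*I*sqrt(3) ≈ 5.4601e+5 + 15360.0*I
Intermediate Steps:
N(q) = 2 - q**(3/2) (N(q) = 2 - q*sqrt(q) = 2 - q**(3/2))
((N(-3) + 0)*(-2) + (9 + 26)*(-11 - 10))**2 = (((2 - (-3)**(3/2)) + 0)*(-2) + (9 + 26)*(-11 - 10))**2 = (((2 - (-3)*I*sqrt(3)) + 0)*(-2) + 35*(-21))**2 = (((2 + 3*I*sqrt(3)) + 0)*(-2) - 735)**2 = ((2 + 3*I*sqrt(3))*(-2) - 735)**2 = ((-4 - 6*I*sqrt(3)) - 735)**2 = (-739 - 6*I*sqrt(3))**2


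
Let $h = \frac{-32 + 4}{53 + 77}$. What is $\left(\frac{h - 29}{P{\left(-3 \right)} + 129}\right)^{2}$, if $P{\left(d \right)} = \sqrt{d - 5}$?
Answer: $\frac{3606201}{4225 \left(129 + 2 i \sqrt{2}\right)^{2}} \approx 0.051217 - 0.002247 i$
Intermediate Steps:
$P{\left(d \right)} = \sqrt{-5 + d}$
$h = - \frac{14}{65}$ ($h = - \frac{28}{130} = \left(-28\right) \frac{1}{130} = - \frac{14}{65} \approx -0.21538$)
$\left(\frac{h - 29}{P{\left(-3 \right)} + 129}\right)^{2} = \left(\frac{- \frac{14}{65} - 29}{\sqrt{-5 - 3} + 129}\right)^{2} = \left(- \frac{1899}{65 \left(\sqrt{-8} + 129\right)}\right)^{2} = \left(- \frac{1899}{65 \left(2 i \sqrt{2} + 129\right)}\right)^{2} = \left(- \frac{1899}{65 \left(129 + 2 i \sqrt{2}\right)}\right)^{2} = \frac{3606201}{4225 \left(129 + 2 i \sqrt{2}\right)^{2}}$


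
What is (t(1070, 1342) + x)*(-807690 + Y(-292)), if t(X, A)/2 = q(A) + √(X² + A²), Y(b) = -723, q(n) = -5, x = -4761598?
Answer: 3849345808104 - 3233652*√736466 ≈ 3.8466e+12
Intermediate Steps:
t(X, A) = -10 + 2*√(A² + X²) (t(X, A) = 2*(-5 + √(X² + A²)) = 2*(-5 + √(A² + X²)) = -10 + 2*√(A² + X²))
(t(1070, 1342) + x)*(-807690 + Y(-292)) = ((-10 + 2*√(1342² + 1070²)) - 4761598)*(-807690 - 723) = ((-10 + 2*√(1800964 + 1144900)) - 4761598)*(-808413) = ((-10 + 2*√2945864) - 4761598)*(-808413) = ((-10 + 2*(2*√736466)) - 4761598)*(-808413) = ((-10 + 4*√736466) - 4761598)*(-808413) = (-4761608 + 4*√736466)*(-808413) = 3849345808104 - 3233652*√736466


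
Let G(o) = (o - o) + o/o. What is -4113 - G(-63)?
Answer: -4114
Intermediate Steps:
G(o) = 1 (G(o) = 0 + 1 = 1)
-4113 - G(-63) = -4113 - 1*1 = -4113 - 1 = -4114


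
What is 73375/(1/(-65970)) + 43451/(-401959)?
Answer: -1945702135044701/401959 ≈ -4.8405e+9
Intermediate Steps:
73375/(1/(-65970)) + 43451/(-401959) = 73375/(-1/65970) + 43451*(-1/401959) = 73375*(-65970) - 43451/401959 = -4840548750 - 43451/401959 = -1945702135044701/401959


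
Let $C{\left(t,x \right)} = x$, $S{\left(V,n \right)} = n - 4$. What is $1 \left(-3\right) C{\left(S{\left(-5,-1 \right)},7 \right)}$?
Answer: $-21$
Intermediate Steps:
$S{\left(V,n \right)} = -4 + n$
$1 \left(-3\right) C{\left(S{\left(-5,-1 \right)},7 \right)} = 1 \left(-3\right) 7 = \left(-3\right) 7 = -21$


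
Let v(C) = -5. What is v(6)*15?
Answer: -75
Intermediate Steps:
v(6)*15 = -5*15 = -75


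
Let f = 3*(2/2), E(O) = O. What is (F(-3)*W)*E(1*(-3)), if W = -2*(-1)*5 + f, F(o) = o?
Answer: 117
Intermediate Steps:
f = 3 (f = 3*(2*(½)) = 3*1 = 3)
W = 13 (W = -2*(-1)*5 + 3 = 2*5 + 3 = 10 + 3 = 13)
(F(-3)*W)*E(1*(-3)) = (-3*13)*(1*(-3)) = -39*(-3) = 117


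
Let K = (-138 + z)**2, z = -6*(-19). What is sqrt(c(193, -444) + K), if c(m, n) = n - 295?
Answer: I*sqrt(163) ≈ 12.767*I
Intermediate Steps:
z = 114
c(m, n) = -295 + n
K = 576 (K = (-138 + 114)**2 = (-24)**2 = 576)
sqrt(c(193, -444) + K) = sqrt((-295 - 444) + 576) = sqrt(-739 + 576) = sqrt(-163) = I*sqrt(163)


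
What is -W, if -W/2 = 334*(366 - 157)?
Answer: 139612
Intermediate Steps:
W = -139612 (W = -668*(366 - 157) = -668*209 = -2*69806 = -139612)
-W = -1*(-139612) = 139612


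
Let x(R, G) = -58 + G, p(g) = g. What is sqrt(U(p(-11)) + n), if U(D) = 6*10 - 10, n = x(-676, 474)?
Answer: sqrt(466) ≈ 21.587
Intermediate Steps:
n = 416 (n = -58 + 474 = 416)
U(D) = 50 (U(D) = 60 - 10 = 50)
sqrt(U(p(-11)) + n) = sqrt(50 + 416) = sqrt(466)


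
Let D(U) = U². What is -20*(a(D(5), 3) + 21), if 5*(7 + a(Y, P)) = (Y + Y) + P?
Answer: -492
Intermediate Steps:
a(Y, P) = -7 + P/5 + 2*Y/5 (a(Y, P) = -7 + ((Y + Y) + P)/5 = -7 + (2*Y + P)/5 = -7 + (P + 2*Y)/5 = -7 + (P/5 + 2*Y/5) = -7 + P/5 + 2*Y/5)
-20*(a(D(5), 3) + 21) = -20*((-7 + (⅕)*3 + (⅖)*5²) + 21) = -20*((-7 + ⅗ + (⅖)*25) + 21) = -20*((-7 + ⅗ + 10) + 21) = -20*(18/5 + 21) = -20*123/5 = -492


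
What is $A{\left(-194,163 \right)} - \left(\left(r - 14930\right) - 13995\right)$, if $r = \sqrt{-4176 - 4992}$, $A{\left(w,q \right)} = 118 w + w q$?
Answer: $-25589 - 4 i \sqrt{573} \approx -25589.0 - 95.75 i$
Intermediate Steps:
$A{\left(w,q \right)} = 118 w + q w$
$r = 4 i \sqrt{573}$ ($r = \sqrt{-9168} = 4 i \sqrt{573} \approx 95.75 i$)
$A{\left(-194,163 \right)} - \left(\left(r - 14930\right) - 13995\right) = - 194 \left(118 + 163\right) - \left(\left(4 i \sqrt{573} - 14930\right) - 13995\right) = \left(-194\right) 281 - \left(\left(-14930 + 4 i \sqrt{573}\right) - 13995\right) = -54514 - \left(-28925 + 4 i \sqrt{573}\right) = -54514 + \left(28925 - 4 i \sqrt{573}\right) = -25589 - 4 i \sqrt{573}$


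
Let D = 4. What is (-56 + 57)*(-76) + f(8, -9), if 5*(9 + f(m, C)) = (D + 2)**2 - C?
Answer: -76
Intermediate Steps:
f(m, C) = -9/5 - C/5 (f(m, C) = -9 + ((4 + 2)**2 - C)/5 = -9 + (6**2 - C)/5 = -9 + (36 - C)/5 = -9 + (36/5 - C/5) = -9/5 - C/5)
(-56 + 57)*(-76) + f(8, -9) = (-56 + 57)*(-76) + (-9/5 - 1/5*(-9)) = 1*(-76) + (-9/5 + 9/5) = -76 + 0 = -76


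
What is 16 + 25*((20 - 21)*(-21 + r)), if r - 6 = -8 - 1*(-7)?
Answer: 416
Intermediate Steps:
r = 5 (r = 6 + (-8 - 1*(-7)) = 6 + (-8 + 7) = 6 - 1 = 5)
16 + 25*((20 - 21)*(-21 + r)) = 16 + 25*((20 - 21)*(-21 + 5)) = 16 + 25*(-1*(-16)) = 16 + 25*16 = 16 + 400 = 416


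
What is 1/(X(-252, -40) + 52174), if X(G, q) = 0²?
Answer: 1/52174 ≈ 1.9167e-5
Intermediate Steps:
X(G, q) = 0
1/(X(-252, -40) + 52174) = 1/(0 + 52174) = 1/52174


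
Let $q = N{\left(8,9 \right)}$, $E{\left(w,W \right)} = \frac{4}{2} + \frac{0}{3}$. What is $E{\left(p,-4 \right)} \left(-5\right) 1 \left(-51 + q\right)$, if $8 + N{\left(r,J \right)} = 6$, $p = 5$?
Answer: $530$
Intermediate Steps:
$N{\left(r,J \right)} = -2$ ($N{\left(r,J \right)} = -8 + 6 = -2$)
$E{\left(w,W \right)} = 2$ ($E{\left(w,W \right)} = 4 \cdot \frac{1}{2} + 0 \cdot \frac{1}{3} = 2 + 0 = 2$)
$q = -2$
$E{\left(p,-4 \right)} \left(-5\right) 1 \left(-51 + q\right) = 2 \left(-5\right) 1 \left(-51 - 2\right) = \left(-10\right) 1 \left(-53\right) = \left(-10\right) \left(-53\right) = 530$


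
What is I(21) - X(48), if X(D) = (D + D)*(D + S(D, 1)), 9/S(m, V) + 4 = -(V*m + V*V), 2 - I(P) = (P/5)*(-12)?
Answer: -1202914/265 ≈ -4539.3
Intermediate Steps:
I(P) = 2 + 12*P/5 (I(P) = 2 - P/5*(-12) = 2 - (-12)*P/5 = 2 + 12*P/5)
S(m, V) = 9/(-4 - V**2 - V*m) (S(m, V) = 9/(-4 - (V*m + V*V)) = 9/(-4 - (V*m + V**2)) = 9/(-4 - (V**2 + V*m)) = 9/(-4 + (-V**2 - V*m)) = 9/(-4 - V**2 - V*m))
X(D) = 2*D*(D - 9/(5 + D)) (X(D) = (D + D)*(D - 9/(4 + 1**2 + 1*D)) = (2*D)*(D - 9/(4 + 1 + D)) = (2*D)*(D - 9/(5 + D)) = 2*D*(D - 9/(5 + D)))
I(21) - X(48) = (2 + (12/5)*21) - 2*48*(-9 + 48*(5 + 48))/(5 + 48) = (2 + 252/5) - 2*48*(-9 + 48*53)/53 = 262/5 - 2*48*(-9 + 2544)/53 = 262/5 - 2*48*2535/53 = 262/5 - 1*243360/53 = 262/5 - 243360/53 = -1202914/265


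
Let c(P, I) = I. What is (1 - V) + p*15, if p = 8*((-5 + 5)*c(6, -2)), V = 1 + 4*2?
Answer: -8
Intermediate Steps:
V = 9 (V = 1 + 8 = 9)
p = 0 (p = 8*((-5 + 5)*(-2)) = 8*(0*(-2)) = 8*0 = 0)
(1 - V) + p*15 = (1 - 1*9) + 0*15 = (1 - 9) + 0 = -8 + 0 = -8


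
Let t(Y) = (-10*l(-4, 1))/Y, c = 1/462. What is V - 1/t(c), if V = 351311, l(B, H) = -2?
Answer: 3246113639/9240 ≈ 3.5131e+5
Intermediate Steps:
c = 1/462 ≈ 0.0021645
t(Y) = 20/Y (t(Y) = (-10*(-2))/Y = 20/Y)
V - 1/t(c) = 351311 - 1/(20/(1/462)) = 351311 - 1/(20*462) = 351311 - 1/9240 = 3246113639/9240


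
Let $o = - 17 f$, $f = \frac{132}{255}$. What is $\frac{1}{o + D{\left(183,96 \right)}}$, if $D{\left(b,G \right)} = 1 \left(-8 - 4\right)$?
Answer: $- \frac{5}{104} \approx -0.048077$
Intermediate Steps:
$D{\left(b,G \right)} = -12$ ($D{\left(b,G \right)} = 1 \left(-12\right) = -12$)
$f = \frac{44}{85}$ ($f = 132 \cdot \frac{1}{255} = \frac{44}{85} \approx 0.51765$)
$o = - \frac{44}{5}$ ($o = \left(-17\right) \frac{44}{85} = - \frac{44}{5} \approx -8.8$)
$\frac{1}{o + D{\left(183,96 \right)}} = \frac{1}{- \frac{44}{5} - 12} = \frac{1}{- \frac{104}{5}} = - \frac{5}{104}$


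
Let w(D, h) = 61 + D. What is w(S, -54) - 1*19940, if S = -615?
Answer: -20494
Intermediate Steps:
w(S, -54) - 1*19940 = (61 - 615) - 1*19940 = -554 - 19940 = -20494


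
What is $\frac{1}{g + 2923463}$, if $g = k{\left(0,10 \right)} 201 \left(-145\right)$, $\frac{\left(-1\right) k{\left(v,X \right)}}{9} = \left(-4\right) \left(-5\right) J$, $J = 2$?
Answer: $\frac{1}{13415663} \approx 7.454 \cdot 10^{-8}$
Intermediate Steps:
$k{\left(v,X \right)} = -360$ ($k{\left(v,X \right)} = - 9 \left(-4\right) \left(-5\right) 2 = - 9 \cdot 20 \cdot 2 = \left(-9\right) 40 = -360$)
$g = 10492200$ ($g = \left(-360\right) 201 \left(-145\right) = \left(-72360\right) \left(-145\right) = 10492200$)
$\frac{1}{g + 2923463} = \frac{1}{10492200 + 2923463} = \frac{1}{13415663}$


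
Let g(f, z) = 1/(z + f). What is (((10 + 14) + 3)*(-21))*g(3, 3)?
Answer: -189/2 ≈ -94.500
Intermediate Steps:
g(f, z) = 1/(f + z)
(((10 + 14) + 3)*(-21))*g(3, 3) = (((10 + 14) + 3)*(-21))/(3 + 3) = ((24 + 3)*(-21))/6 = (27*(-21))*(1/6) = -567*1/6 = -189/2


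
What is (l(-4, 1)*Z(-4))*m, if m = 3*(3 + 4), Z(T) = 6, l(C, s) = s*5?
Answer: 630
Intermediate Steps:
l(C, s) = 5*s
m = 21 (m = 3*7 = 21)
(l(-4, 1)*Z(-4))*m = ((5*1)*6)*21 = (5*6)*21 = 30*21 = 630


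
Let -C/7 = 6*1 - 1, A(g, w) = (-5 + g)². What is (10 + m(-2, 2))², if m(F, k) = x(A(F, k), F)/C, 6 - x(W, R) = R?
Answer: 116964/1225 ≈ 95.481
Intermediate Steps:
x(W, R) = 6 - R
C = -35 (C = -7*(6*1 - 1) = -7*(6 - 1) = -7*5 = -35)
m(F, k) = -6/35 + F/35 (m(F, k) = (6 - F)/(-35) = (6 - F)*(-1/35) = -6/35 + F/35)
(10 + m(-2, 2))² = (10 + (-6/35 + (1/35)*(-2)))² = (10 + (-6/35 - 2/35))² = (10 - 8/35)² = (342/35)² = 116964/1225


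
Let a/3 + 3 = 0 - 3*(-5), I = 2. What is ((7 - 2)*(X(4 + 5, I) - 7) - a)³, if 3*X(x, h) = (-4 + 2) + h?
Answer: -357911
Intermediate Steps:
a = 36 (a = -9 + 3*(0 - 3*(-5)) = -9 + 3*(0 + 15) = -9 + 3*15 = -9 + 45 = 36)
X(x, h) = -⅔ + h/3 (X(x, h) = ((-4 + 2) + h)/3 = (-2 + h)/3 = -⅔ + h/3)
((7 - 2)*(X(4 + 5, I) - 7) - a)³ = ((7 - 2)*((-⅔ + (⅓)*2) - 7) - 1*36)³ = (5*((-⅔ + ⅔) - 7) - 36)³ = (5*(0 - 7) - 36)³ = (5*(-7) - 36)³ = (-35 - 36)³ = (-71)³ = -357911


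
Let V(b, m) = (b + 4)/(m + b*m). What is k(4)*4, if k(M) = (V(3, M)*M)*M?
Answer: 28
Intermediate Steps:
V(b, m) = (4 + b)/(m + b*m)
k(M) = 7*M/4 (k(M) = (((4 + 3)/(M*(1 + 3)))*M)*M = ((7/(M*4))*M)*M = (((¼)*7/M)*M)*M = ((7/(4*M))*M)*M = 7*M/4)
k(4)*4 = ((7/4)*4)*4 = 7*4 = 28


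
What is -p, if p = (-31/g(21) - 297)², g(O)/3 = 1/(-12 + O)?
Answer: -152100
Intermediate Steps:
g(O) = 3/(-12 + O)
p = 152100 (p = (-31/(3/(-12 + 21)) - 297)² = (-31/(3/9) - 297)² = (-31/(3*(⅑)) - 297)² = (-31/⅓ - 297)² = (-31*3 - 297)² = (-93 - 297)² = (-390)² = 152100)
-p = -1*152100 = -152100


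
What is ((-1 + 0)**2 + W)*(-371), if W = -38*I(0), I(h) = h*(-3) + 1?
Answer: 13727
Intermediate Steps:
I(h) = 1 - 3*h (I(h) = -3*h + 1 = 1 - 3*h)
W = -38 (W = -38*(1 - 3*0) = -38*(1 + 0) = -38*1 = -38)
((-1 + 0)**2 + W)*(-371) = ((-1 + 0)**2 - 38)*(-371) = ((-1)**2 - 38)*(-371) = (1 - 38)*(-371) = -37*(-371) = 13727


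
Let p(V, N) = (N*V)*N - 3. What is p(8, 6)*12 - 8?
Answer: 3412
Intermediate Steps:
p(V, N) = -3 + V*N² (p(V, N) = V*N² - 3 = -3 + V*N²)
p(8, 6)*12 - 8 = (-3 + 8*6²)*12 - 8 = (-3 + 8*36)*12 - 8 = (-3 + 288)*12 - 8 = 285*12 - 8 = 3420 - 8 = 3412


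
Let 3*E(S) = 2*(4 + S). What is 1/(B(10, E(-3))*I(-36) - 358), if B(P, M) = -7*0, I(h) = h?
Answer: -1/358 ≈ -0.0027933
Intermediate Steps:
E(S) = 8/3 + 2*S/3 (E(S) = (2*(4 + S))/3 = (8 + 2*S)/3 = 8/3 + 2*S/3)
B(P, M) = 0
1/(B(10, E(-3))*I(-36) - 358) = 1/(0*(-36) - 358) = 1/(0 - 358) = 1/(-358) = -1/358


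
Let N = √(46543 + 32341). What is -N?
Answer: -2*√19721 ≈ -280.86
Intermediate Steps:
N = 2*√19721 (N = √78884 = 2*√19721 ≈ 280.86)
-N = -2*√19721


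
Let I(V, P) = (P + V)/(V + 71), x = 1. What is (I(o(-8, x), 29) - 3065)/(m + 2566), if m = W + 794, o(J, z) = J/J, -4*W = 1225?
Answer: -7355/7329 ≈ -1.0035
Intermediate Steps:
W = -1225/4 (W = -¼*1225 = -1225/4 ≈ -306.25)
o(J, z) = 1
I(V, P) = (P + V)/(71 + V)
m = 1951/4 (m = -1225/4 + 794 = 1951/4 ≈ 487.75)
(I(o(-8, x), 29) - 3065)/(m + 2566) = ((29 + 1)/(71 + 1) - 3065)/(1951/4 + 2566) = (30/72 - 3065)/(12215/4) = ((1/72)*30 - 3065)*(4/12215) = (5/12 - 3065)*(4/12215) = -36775/12*4/12215 = -7355/7329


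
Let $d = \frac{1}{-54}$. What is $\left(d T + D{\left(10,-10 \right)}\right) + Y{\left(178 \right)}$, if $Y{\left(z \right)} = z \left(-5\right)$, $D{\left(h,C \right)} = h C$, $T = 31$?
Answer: $- \frac{53491}{54} \approx -990.57$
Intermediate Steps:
$D{\left(h,C \right)} = C h$
$d = - \frac{1}{54} \approx -0.018519$
$Y{\left(z \right)} = - 5 z$
$\left(d T + D{\left(10,-10 \right)}\right) + Y{\left(178 \right)} = \left(\left(- \frac{1}{54}\right) 31 - 100\right) - 890 = \left(- \frac{31}{54} - 100\right) - 890 = - \frac{5431}{54} - 890 = - \frac{53491}{54}$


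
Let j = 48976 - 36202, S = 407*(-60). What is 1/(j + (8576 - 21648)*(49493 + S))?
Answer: -1/327741482 ≈ -3.0512e-9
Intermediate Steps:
S = -24420
j = 12774
1/(j + (8576 - 21648)*(49493 + S)) = 1/(12774 + (8576 - 21648)*(49493 - 24420)) = 1/(12774 - 13072*25073) = 1/(12774 - 327754256) = 1/(-327741482) = -1/327741482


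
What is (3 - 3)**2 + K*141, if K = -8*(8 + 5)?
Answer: -14664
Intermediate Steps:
K = -104 (K = -8*13 = -104)
(3 - 3)**2 + K*141 = (3 - 3)**2 - 104*141 = 0**2 - 14664 = 0 - 14664 = -14664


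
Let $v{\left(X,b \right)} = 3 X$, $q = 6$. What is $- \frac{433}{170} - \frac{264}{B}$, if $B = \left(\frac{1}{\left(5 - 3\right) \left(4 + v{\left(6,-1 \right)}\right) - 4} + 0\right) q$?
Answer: $- \frac{299633}{170} \approx -1762.5$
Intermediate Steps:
$B = \frac{3}{20}$ ($B = \left(\frac{1}{\left(5 - 3\right) \left(4 + 3 \cdot 6\right) - 4} + 0\right) 6 = \left(\frac{1}{2 \left(4 + 18\right) - 4} + 0\right) 6 = \left(\frac{1}{2 \cdot 22 - 4} + 0\right) 6 = \left(\frac{1}{44 - 4} + 0\right) 6 = \left(\frac{1}{40} + 0\right) 6 = \frac{1}{40} \cdot 6 = \frac{3}{20} \approx 0.15$)
$- \frac{433}{170} - \frac{264}{B} = - \frac{433}{170} - \frac{264}{\frac{3}{20}} = \left(-433\right) \frac{1}{170} - 1760 = - \frac{433}{170} - 1760 = - \frac{299633}{170}$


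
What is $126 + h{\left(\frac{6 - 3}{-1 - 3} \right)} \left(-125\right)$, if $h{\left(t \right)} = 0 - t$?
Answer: $\frac{129}{4} \approx 32.25$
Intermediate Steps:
$h{\left(t \right)} = - t$
$126 + h{\left(\frac{6 - 3}{-1 - 3} \right)} \left(-125\right) = 126 + - \frac{6 - 3}{-1 - 3} \left(-125\right) = 126 + - \frac{3}{-4} \left(-125\right) = 126 + - \frac{3 \left(-1\right)}{4} \left(-125\right) = 126 + \left(-1\right) \left(- \frac{3}{4}\right) \left(-125\right) = 126 + \frac{3}{4} \left(-125\right) = 126 - \frac{375}{4} = \frac{129}{4}$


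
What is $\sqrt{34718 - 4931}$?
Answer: $\sqrt{29787} \approx 172.59$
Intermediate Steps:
$\sqrt{34718 - 4931} = \sqrt{29787}$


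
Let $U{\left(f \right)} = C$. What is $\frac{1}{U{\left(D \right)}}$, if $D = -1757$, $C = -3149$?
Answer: $- \frac{1}{3149} \approx -0.00031756$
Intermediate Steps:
$U{\left(f \right)} = -3149$
$\frac{1}{U{\left(D \right)}} = \frac{1}{-3149} = - \frac{1}{3149}$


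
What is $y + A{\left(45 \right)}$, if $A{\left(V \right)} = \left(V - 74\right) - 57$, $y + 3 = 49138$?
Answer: $49049$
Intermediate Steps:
$y = 49135$ ($y = -3 + 49138 = 49135$)
$A{\left(V \right)} = -131 + V$ ($A{\left(V \right)} = \left(-74 + V\right) - 57 = -131 + V$)
$y + A{\left(45 \right)} = 49135 + \left(-131 + 45\right) = 49135 - 86 = 49049$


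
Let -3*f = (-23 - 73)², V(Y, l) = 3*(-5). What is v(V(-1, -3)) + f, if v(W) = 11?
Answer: -3061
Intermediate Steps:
V(Y, l) = -15
f = -3072 (f = -(-23 - 73)²/3 = -⅓*(-96)² = -⅓*9216 = -3072)
v(V(-1, -3)) + f = 11 - 3072 = -3061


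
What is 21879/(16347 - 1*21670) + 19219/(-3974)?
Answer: -189249883/21153602 ≈ -8.9465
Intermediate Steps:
21879/(16347 - 1*21670) + 19219/(-3974) = 21879/(16347 - 21670) + 19219*(-1/3974) = 21879/(-5323) - 19219/3974 = 21879*(-1/5323) - 19219/3974 = -21879/5323 - 19219/3974 = -189249883/21153602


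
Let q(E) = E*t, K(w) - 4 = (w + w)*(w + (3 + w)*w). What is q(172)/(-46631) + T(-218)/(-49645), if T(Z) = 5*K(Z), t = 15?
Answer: 948461420288/462999199 ≈ 2048.5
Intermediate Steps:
K(w) = 4 + 2*w*(w + w*(3 + w)) (K(w) = 4 + (w + w)*(w + (3 + w)*w) = 4 + (2*w)*(w + w*(3 + w)) = 4 + 2*w*(w + w*(3 + w)))
q(E) = 15*E (q(E) = E*15 = 15*E)
T(Z) = 20 + 10*Z³ + 40*Z² (T(Z) = 5*(4 + 2*Z³ + 8*Z²) = 20 + 10*Z³ + 40*Z²)
q(172)/(-46631) + T(-218)/(-49645) = (15*172)/(-46631) + (20 + 10*(-218)³ + 40*(-218)²)/(-49645) = 2580*(-1/46631) + (20 + 10*(-10360232) + 40*47524)*(-1/49645) = -2580/46631 + (20 - 103602320 + 1900960)*(-1/49645) = -2580/46631 - 101701340*(-1/49645) = -2580/46631 + 20340268/9929 = 948461420288/462999199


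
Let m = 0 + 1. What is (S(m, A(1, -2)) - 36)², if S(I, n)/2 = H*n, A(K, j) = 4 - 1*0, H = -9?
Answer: 11664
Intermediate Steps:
A(K, j) = 4 (A(K, j) = 4 + 0 = 4)
m = 1
S(I, n) = -18*n (S(I, n) = 2*(-9*n) = -18*n)
(S(m, A(1, -2)) - 36)² = (-18*4 - 36)² = (-72 - 36)² = (-108)² = 11664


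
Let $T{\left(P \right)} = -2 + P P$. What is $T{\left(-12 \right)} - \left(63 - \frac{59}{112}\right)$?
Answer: $\frac{8907}{112} \approx 79.527$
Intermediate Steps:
$T{\left(P \right)} = -2 + P^{2}$
$T{\left(-12 \right)} - \left(63 - \frac{59}{112}\right) = \left(-2 + \left(-12\right)^{2}\right) - \left(63 - \frac{59}{112}\right) = \left(-2 + 144\right) + \left(59 \cdot \frac{1}{112} - 63\right) = 142 + \left(\frac{59}{112} - 63\right) = 142 - \frac{6997}{112} = \frac{8907}{112}$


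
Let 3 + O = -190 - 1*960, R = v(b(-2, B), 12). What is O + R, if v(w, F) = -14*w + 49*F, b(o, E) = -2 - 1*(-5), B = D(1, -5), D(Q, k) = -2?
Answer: -607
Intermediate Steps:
B = -2
b(o, E) = 3 (b(o, E) = -2 + 5 = 3)
R = 546 (R = -14*3 + 49*12 = -42 + 588 = 546)
O = -1153 (O = -3 + (-190 - 1*960) = -3 + (-190 - 960) = -3 - 1150 = -1153)
O + R = -1153 + 546 = -607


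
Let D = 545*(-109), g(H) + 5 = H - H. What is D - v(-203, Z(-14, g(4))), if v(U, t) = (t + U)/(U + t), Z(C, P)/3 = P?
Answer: -59406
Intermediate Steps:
g(H) = -5 (g(H) = -5 + (H - H) = -5 + 0 = -5)
Z(C, P) = 3*P
v(U, t) = 1 (v(U, t) = (U + t)/(U + t) = 1)
D = -59405
D - v(-203, Z(-14, g(4))) = -59405 - 1*1 = -59405 - 1 = -59406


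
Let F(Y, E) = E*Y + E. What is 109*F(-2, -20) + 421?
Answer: 2601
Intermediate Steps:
F(Y, E) = E + E*Y
109*F(-2, -20) + 421 = 109*(-20*(1 - 2)) + 421 = 109*(-20*(-1)) + 421 = 109*20 + 421 = 2180 + 421 = 2601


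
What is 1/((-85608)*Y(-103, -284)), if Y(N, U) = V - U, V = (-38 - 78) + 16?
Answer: -1/15751872 ≈ -6.3485e-8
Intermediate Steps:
V = -100 (V = -116 + 16 = -100)
Y(N, U) = -100 - U
1/((-85608)*Y(-103, -284)) = 1/((-85608)*(-100 - 1*(-284))) = -1/(85608*(-100 + 284)) = -1/85608/184 = -1/85608*1/184 = -1/15751872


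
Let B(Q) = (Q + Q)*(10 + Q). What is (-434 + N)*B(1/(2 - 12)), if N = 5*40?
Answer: 11583/25 ≈ 463.32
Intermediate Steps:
N = 200
B(Q) = 2*Q*(10 + Q) (B(Q) = (2*Q)*(10 + Q) = 2*Q*(10 + Q))
(-434 + N)*B(1/(2 - 12)) = (-434 + 200)*(2*(10 + 1/(2 - 12))/(2 - 12)) = -468*(10 + 1/(-10))/(-10) = -468*(-1)*(10 - ⅒)/10 = -468*(-1)*99/(10*10) = -234*(-99/50) = 11583/25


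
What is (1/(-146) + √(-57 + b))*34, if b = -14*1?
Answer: -17/73 + 34*I*√71 ≈ -0.23288 + 286.49*I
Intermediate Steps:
b = -14
(1/(-146) + √(-57 + b))*34 = (1/(-146) + √(-57 - 14))*34 = (-1/146 + √(-71))*34 = (-1/146 + I*√71)*34 = -17/73 + 34*I*√71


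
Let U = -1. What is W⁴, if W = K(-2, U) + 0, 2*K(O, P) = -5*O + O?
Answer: 256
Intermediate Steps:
K(O, P) = -2*O (K(O, P) = (-5*O + O)/2 = (-4*O)/2 = -2*O)
W = 4 (W = -2*(-2) + 0 = 4 + 0 = 4)
W⁴ = 4⁴ = 256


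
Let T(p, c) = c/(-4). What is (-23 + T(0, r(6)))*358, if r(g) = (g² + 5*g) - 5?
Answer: -27387/2 ≈ -13694.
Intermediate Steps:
r(g) = -5 + g² + 5*g
T(p, c) = -c/4 (T(p, c) = c*(-¼) = -c/4)
(-23 + T(0, r(6)))*358 = (-23 - (-5 + 6² + 5*6)/4)*358 = (-23 - (-5 + 36 + 30)/4)*358 = (-23 - ¼*61)*358 = (-23 - 61/4)*358 = -153/4*358 = -27387/2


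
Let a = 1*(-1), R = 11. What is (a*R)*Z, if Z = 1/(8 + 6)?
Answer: -11/14 ≈ -0.78571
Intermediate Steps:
a = -1
Z = 1/14 ≈ 0.071429
(a*R)*Z = -1*11*(1/14) = -11*1/14 = -11/14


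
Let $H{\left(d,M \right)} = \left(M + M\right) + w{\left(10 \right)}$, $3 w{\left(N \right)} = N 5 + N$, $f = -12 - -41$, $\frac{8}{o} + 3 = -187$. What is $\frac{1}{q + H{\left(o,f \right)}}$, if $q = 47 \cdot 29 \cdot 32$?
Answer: $\frac{1}{43694} \approx 2.2886 \cdot 10^{-5}$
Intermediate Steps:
$o = - \frac{4}{95}$ ($o = \frac{8}{-3 - 187} = \frac{8}{-190} = 8 \left(- \frac{1}{190}\right) = - \frac{4}{95} \approx -0.042105$)
$f = 29$ ($f = -12 + 41 = 29$)
$w{\left(N \right)} = 2 N$ ($w{\left(N \right)} = \frac{N 5 + N}{3} = \frac{5 N + N}{3} = \frac{6 N}{3} = 2 N$)
$H{\left(d,M \right)} = 20 + 2 M$ ($H{\left(d,M \right)} = \left(M + M\right) + 2 \cdot 10 = 2 M + 20 = 20 + 2 M$)
$q = 43616$ ($q = 1363 \cdot 32 = 43616$)
$\frac{1}{q + H{\left(o,f \right)}} = \frac{1}{43616 + \left(20 + 2 \cdot 29\right)} = \frac{1}{43616 + \left(20 + 58\right)} = \frac{1}{43616 + 78} = \frac{1}{43694}$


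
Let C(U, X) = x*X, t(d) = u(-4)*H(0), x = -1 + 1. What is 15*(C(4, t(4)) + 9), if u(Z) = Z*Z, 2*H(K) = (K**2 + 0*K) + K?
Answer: 135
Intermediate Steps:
H(K) = K/2 + K**2/2 (H(K) = ((K**2 + 0*K) + K)/2 = ((K**2 + 0) + K)/2 = (K**2 + K)/2 = (K + K**2)/2 = K/2 + K**2/2)
x = 0
u(Z) = Z**2
t(d) = 0 (t(d) = (-4)**2*((1/2)*0*(1 + 0)) = 16*((1/2)*0*1) = 16*0 = 0)
C(U, X) = 0 (C(U, X) = 0*X = 0)
15*(C(4, t(4)) + 9) = 15*(0 + 9) = 15*9 = 135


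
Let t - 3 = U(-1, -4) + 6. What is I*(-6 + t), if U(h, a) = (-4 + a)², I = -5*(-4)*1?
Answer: 1340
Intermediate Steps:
I = 20 (I = 20*1 = 20)
t = 73 (t = 3 + ((-4 - 4)² + 6) = 3 + ((-8)² + 6) = 3 + (64 + 6) = 3 + 70 = 73)
I*(-6 + t) = 20*(-6 + 73) = 20*67 = 1340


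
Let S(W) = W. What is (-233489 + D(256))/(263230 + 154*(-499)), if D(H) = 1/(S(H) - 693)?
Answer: -51017347/40724904 ≈ -1.2527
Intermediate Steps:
D(H) = 1/(-693 + H) (D(H) = 1/(H - 693) = 1/(-693 + H))
(-233489 + D(256))/(263230 + 154*(-499)) = (-233489 + 1/(-693 + 256))/(263230 + 154*(-499)) = (-233489 + 1/(-437))/(263230 - 76846) = (-233489 - 1/437)/186384 = -102034694/437*1/186384 = -51017347/40724904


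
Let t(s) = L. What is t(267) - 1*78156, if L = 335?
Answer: -77821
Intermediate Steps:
t(s) = 335
t(267) - 1*78156 = 335 - 1*78156 = 335 - 78156 = -77821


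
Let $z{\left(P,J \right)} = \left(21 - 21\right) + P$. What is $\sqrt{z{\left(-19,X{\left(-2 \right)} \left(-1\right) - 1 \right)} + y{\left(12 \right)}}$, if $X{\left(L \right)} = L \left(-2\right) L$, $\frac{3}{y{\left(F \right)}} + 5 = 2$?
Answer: $2 i \sqrt{5} \approx 4.4721 i$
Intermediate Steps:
$y{\left(F \right)} = -1$ ($y{\left(F \right)} = \frac{3}{-5 + 2} = \frac{3}{-3} = 3 \left(- \frac{1}{3}\right) = -1$)
$X{\left(L \right)} = - 2 L^{2}$ ($X{\left(L \right)} = - 2 L L = - 2 L^{2}$)
$z{\left(P,J \right)} = P$ ($z{\left(P,J \right)} = 0 + P = P$)
$\sqrt{z{\left(-19,X{\left(-2 \right)} \left(-1\right) - 1 \right)} + y{\left(12 \right)}} = \sqrt{-19 - 1} = \sqrt{-20} = 2 i \sqrt{5}$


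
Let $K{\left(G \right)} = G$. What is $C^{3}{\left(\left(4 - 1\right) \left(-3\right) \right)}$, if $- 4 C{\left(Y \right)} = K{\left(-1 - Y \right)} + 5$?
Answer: $- \frac{2197}{64} \approx -34.328$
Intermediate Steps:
$C{\left(Y \right)} = -1 + \frac{Y}{4}$ ($C{\left(Y \right)} = - \frac{\left(-1 - Y\right) + 5}{4} = - \frac{4 - Y}{4} = -1 + \frac{Y}{4}$)
$C^{3}{\left(\left(4 - 1\right) \left(-3\right) \right)} = \left(-1 + \frac{\left(4 - 1\right) \left(-3\right)}{4}\right)^{3} = \left(-1 + \frac{3 \left(-3\right)}{4}\right)^{3} = \left(-1 + \frac{1}{4} \left(-9\right)\right)^{3} = \left(-1 - \frac{9}{4}\right)^{3} = \left(- \frac{13}{4}\right)^{3} = - \frac{2197}{64}$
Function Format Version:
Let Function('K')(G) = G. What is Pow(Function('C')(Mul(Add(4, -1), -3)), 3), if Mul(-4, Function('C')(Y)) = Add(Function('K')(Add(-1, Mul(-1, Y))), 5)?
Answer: Rational(-2197, 64) ≈ -34.328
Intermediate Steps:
Function('C')(Y) = Add(-1, Mul(Rational(1, 4), Y)) (Function('C')(Y) = Mul(Rational(-1, 4), Add(Add(-1, Mul(-1, Y)), 5)) = Mul(Rational(-1, 4), Add(4, Mul(-1, Y))) = Add(-1, Mul(Rational(1, 4), Y)))
Pow(Function('C')(Mul(Add(4, -1), -3)), 3) = Pow(Add(-1, Mul(Rational(1, 4), Mul(Add(4, -1), -3))), 3) = Pow(Add(-1, Mul(Rational(1, 4), Mul(3, -3))), 3) = Pow(Add(-1, Mul(Rational(1, 4), -9)), 3) = Pow(Add(-1, Rational(-9, 4)), 3) = Pow(Rational(-13, 4), 3) = Rational(-2197, 64)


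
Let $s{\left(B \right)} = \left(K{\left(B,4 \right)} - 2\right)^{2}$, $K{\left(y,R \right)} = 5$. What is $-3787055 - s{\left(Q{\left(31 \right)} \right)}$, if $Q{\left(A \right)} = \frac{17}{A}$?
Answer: $-3787064$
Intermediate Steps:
$s{\left(B \right)} = 9$ ($s{\left(B \right)} = \left(5 - 2\right)^{2} = 3^{2} = 9$)
$-3787055 - s{\left(Q{\left(31 \right)} \right)} = -3787055 - 9 = -3787064$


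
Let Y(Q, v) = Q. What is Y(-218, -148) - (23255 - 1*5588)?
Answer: -17885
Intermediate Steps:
Y(-218, -148) - (23255 - 1*5588) = -218 - (23255 - 1*5588) = -218 - (23255 - 5588) = -218 - 1*17667 = -218 - 17667 = -17885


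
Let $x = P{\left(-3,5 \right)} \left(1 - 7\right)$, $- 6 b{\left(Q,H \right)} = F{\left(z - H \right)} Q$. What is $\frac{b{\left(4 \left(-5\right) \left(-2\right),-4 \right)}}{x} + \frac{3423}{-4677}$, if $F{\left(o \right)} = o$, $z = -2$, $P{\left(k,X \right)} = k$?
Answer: $- \frac{61987}{42093} \approx -1.4726$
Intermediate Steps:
$b{\left(Q,H \right)} = - \frac{Q \left(-2 - H\right)}{6}$ ($b{\left(Q,H \right)} = - \frac{\left(-2 - H\right) Q}{6} = - \frac{Q \left(-2 - H\right)}{6}$)
$x = 18$ ($x = - 3 \left(1 - 7\right) = \left(-3\right) \left(-6\right) = 18$)
$\frac{b{\left(4 \left(-5\right) \left(-2\right),-4 \right)}}{x} + \frac{3423}{-4677} = \frac{\frac{1}{6} \cdot 4 \left(-5\right) \left(-2\right) \left(2 - 4\right)}{18} + \frac{3423}{-4677} = \frac{1}{6} \left(\left(-20\right) \left(-2\right)\right) \left(-2\right) \frac{1}{18} + 3423 \left(- \frac{1}{4677}\right) = \frac{1}{6} \cdot 40 \left(-2\right) \frac{1}{18} - \frac{1141}{1559} = \left(- \frac{40}{3}\right) \frac{1}{18} - \frac{1141}{1559} = - \frac{20}{27} - \frac{1141}{1559} = - \frac{61987}{42093}$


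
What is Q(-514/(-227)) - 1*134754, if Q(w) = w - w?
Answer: -134754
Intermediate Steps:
Q(w) = 0
Q(-514/(-227)) - 1*134754 = 0 - 1*134754 = 0 - 134754 = -134754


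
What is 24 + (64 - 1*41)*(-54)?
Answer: -1218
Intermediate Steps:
24 + (64 - 1*41)*(-54) = 24 + (64 - 41)*(-54) = 24 + 23*(-54) = 24 - 1242 = -1218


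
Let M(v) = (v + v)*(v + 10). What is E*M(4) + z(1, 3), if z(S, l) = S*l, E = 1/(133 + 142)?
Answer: 937/275 ≈ 3.4073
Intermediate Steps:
E = 1/275 ≈ 0.0036364
M(v) = 2*v*(10 + v) (M(v) = (2*v)*(10 + v) = 2*v*(10 + v))
E*M(4) + z(1, 3) = (2*4*(10 + 4))/275 + 1*3 = (2*4*14)/275 + 3 = (1/275)*112 + 3 = 112/275 + 3 = 937/275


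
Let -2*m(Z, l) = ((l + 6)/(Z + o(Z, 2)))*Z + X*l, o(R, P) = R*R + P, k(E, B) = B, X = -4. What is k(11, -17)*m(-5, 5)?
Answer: -765/4 ≈ -191.25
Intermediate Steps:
o(R, P) = P + R**2 (o(R, P) = R**2 + P = P + R**2)
m(Z, l) = 2*l - Z*(6 + l)/(2*(2 + Z + Z**2)) (m(Z, l) = -(((l + 6)/(Z + (2 + Z**2)))*Z - 4*l)/2 = -(((6 + l)/(2 + Z + Z**2))*Z - 4*l)/2 = -(Z*(6 + l)/(2 + Z + Z**2) - 4*l)/2 = -(-4*l + Z*(6 + l)/(2 + Z + Z**2))/2 = 2*l - Z*(6 + l)/(2*(2 + Z + Z**2)))
k(11, -17)*m(-5, 5) = -17*(-3*(-5) + 2*5*(2 + (-5)**2) + (3/2)*(-5)*5)/(2 - 5 + (-5)**2) = -17*(15 + 2*5*(2 + 25) - 75/2)/(2 - 5 + 25) = -17*(15 + 2*5*27 - 75/2)/22 = -17*(15 + 270 - 75/2)/22 = -17*495/(22*2) = -17*45/4 = -765/4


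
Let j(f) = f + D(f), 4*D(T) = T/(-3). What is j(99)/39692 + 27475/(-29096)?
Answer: -543948619/577439216 ≈ -0.94200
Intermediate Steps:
D(T) = -T/12 (D(T) = (T/(-3))/4 = (T*(-1/3))/4 = (-T/3)/4 = -T/12)
j(f) = 11*f/12 (j(f) = f - f/12 = 11*f/12)
j(99)/39692 + 27475/(-29096) = ((11/12)*99)/39692 + 27475/(-29096) = (363/4)*(1/39692) + 27475*(-1/29096) = 363/158768 - 27475/29096 = -543948619/577439216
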